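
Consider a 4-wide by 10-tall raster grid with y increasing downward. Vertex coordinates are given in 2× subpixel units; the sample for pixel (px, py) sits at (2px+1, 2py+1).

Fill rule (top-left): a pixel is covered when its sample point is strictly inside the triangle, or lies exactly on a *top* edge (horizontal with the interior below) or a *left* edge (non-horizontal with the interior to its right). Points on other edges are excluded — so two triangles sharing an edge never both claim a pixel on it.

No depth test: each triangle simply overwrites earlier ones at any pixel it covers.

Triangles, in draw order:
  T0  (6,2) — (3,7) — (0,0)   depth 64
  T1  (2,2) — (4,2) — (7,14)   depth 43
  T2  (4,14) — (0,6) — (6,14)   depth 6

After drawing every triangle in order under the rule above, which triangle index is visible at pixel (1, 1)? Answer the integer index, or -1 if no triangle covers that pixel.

T0:
  2·area = 36
  edge (6, 2)→(3, 7): d=(-3,5) right/bottom  bias=-1
  edge (3, 7)→(0, 0): d=(-3,-7) top-left  bias=+0
  edge (0, 0)→(6, 2): d=(6,2) right/bottom  bias=-1
    (0,0)@(1, 1): e=[28,4,4] → #
    (1,0)@(3, 1): e=[18,18,0] → ·  [on edge]
    (0,1)@(1, 3): e=[22,-2,16] → ·
    (1,1)@(3, 3): e=[12,12,12] → #
    (2,1)@(5, 3): e=[2,26,8] → #
    (3,1)@(7, 3): e=[-8,40,4] → ·
    (1,2)@(3, 5): e=[6,6,24] → #
    (2,2)@(5, 5): e=[-4,20,20] → ·
    (1,3)@(3, 7): e=[0,0,36] → ·  [on edge]
  covered (4 px):
    # · · ·
    · # # ·
    · # · ·
    · · · ·
    · · · ·
    · · · ·
    · · · ·
    · · · ·
    · · · ·
    · · · ·
T1:
  2·area = 24
  edge (2, 2)→(4, 2): d=(2,0) top-left  bias=+0
  edge (4, 2)→(7, 14): d=(3,12) right/bottom  bias=-1
  edge (7, 14)→(2, 2): d=(-5,-12) top-left  bias=+0
    (1,1)@(3, 3): e=[2,15,7] → #
    (2,1)@(5, 3): e=[2,-9,31] → ·
    (1,2)@(3, 5): e=[6,21,-3] → ·
    (2,3)@(5, 7): e=[10,3,11] → #
    (3,3)@(7, 7): e=[10,-21,35] → ·
    (2,4)@(5, 9): e=[14,9,1] → #
    (3,4)@(7, 9): e=[14,-15,25] → ·
    (2,5)@(5, 11): e=[18,15,-9] → ·
  covered (3 px):
    · · · ·
    · # · ·
    · · · ·
    · · # ·
    · · # ·
    · · · ·
    · · · ·
    · · · ·
    · · · ·
    · · · ·
T2:
  2·area = 16
  edge (4, 14)→(0, 6): d=(-4,-8) top-left  bias=+0
  edge (0, 6)→(6, 14): d=(6,8) right/bottom  bias=-1
  edge (6, 14)→(4, 14): d=(-2,0) right/bottom  bias=-1
    (1,5)@(3, 11): e=[4,6,6] → #
    (2,5)@(5, 11): e=[20,-10,6] → ·
    (1,6)@(3, 13): e=[-4,18,2] → ·
    (2,6)@(5, 13): e=[12,2,2] → #
    (3,6)@(7, 13): e=[28,-14,2] → ·
    (2,7)@(5, 15): e=[4,14,-2] → ·
  covered (2 px):
    · · · ·
    · · · ·
    · · · ·
    · · · ·
    · · · ·
    · # · ·
    · · # ·
    · · · ·
    · · · ·
    · · · ·

Z-buffer (winner per pixel, '.' = empty):
  0 . . .
  . 1 0 .
  . 0 . .
  . . 1 .
  . . 1 .
  . 2 . .
  . . 2 .
  . . . .
  . . . .
  . . . .

Answer: 1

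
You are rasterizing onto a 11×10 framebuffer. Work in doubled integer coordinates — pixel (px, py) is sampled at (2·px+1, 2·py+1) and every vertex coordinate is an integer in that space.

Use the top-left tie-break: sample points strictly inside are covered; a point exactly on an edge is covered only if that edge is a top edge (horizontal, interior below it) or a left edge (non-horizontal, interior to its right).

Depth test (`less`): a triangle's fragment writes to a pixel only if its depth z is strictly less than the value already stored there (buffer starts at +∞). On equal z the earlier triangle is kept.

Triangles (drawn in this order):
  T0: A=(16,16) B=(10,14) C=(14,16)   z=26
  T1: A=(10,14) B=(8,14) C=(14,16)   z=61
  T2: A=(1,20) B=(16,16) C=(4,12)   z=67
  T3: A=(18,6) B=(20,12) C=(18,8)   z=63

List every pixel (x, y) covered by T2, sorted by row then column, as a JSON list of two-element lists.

T0:
  2·area = 4  (B↔C swapped to make it positive)
  edge (16, 16)→(14, 16): d=(-2,0) right/bottom  bias=-1
  edge (14, 16)→(10, 14): d=(-4,-2) top-left  bias=+0
  edge (10, 14)→(16, 16): d=(6,2) right/bottom  bias=-1
    (0,5)@(1, 11): e=[10,-6,0] → ·  [on edge]
    (3,6)@(7, 13): e=[6,-2,0] → ·  [on edge]
    (6,7)@(13, 15): e=[2,2,0] → ·  [on edge]
    (9,8)@(19, 17): e=[-2,6,0] → ·  [on edge]
  covered (0 px):
    · · · · · · · · · · ·
    · · · · · · · · · · ·
    · · · · · · · · · · ·
    · · · · · · · · · · ·
    · · · · · · · · · · ·
    · · · · · · · · · · ·
    · · · · · · · · · · ·
    · · · · · · · · · · ·
    · · · · · · · · · · ·
    · · · · · · · · · · ·
T1:
  2·area = 4  (B↔C swapped to make it positive)
  edge (10, 14)→(14, 16): d=(4,2) right/bottom  bias=-1
  edge (14, 16)→(8, 14): d=(-6,-2) top-left  bias=+0
  edge (8, 14)→(10, 14): d=(2,0) top-left  bias=+0
    (2,6)@(5, 13): e=[6,0,-2] → ·  [on edge]
    (5,7)@(11, 15): e=[2,0,2] → █  [on edge]
    (6,7)@(13, 15): e=[-2,4,2] → ·
    (5,8)@(11, 17): e=[10,-12,6] → ·
    (8,8)@(17, 17): e=[-2,0,6] → ·  [on edge]
  covered (1 px):
    · · · · · · · · · · ·
    · · · · · · · · · · ·
    · · · · · · · · · · ·
    · · · · · · · · · · ·
    · · · · · · · · · · ·
    · · · · · · · · · · ·
    · · · · · · · · · · ·
    · · · · · █ · · · · ·
    · · · · · · · · · · ·
    · · · · · · · · · · ·
T2:
  2·area = 108  (B↔C swapped to make it positive)
  edge (1, 20)→(4, 12): d=(3,-8) top-left  bias=+0
  edge (4, 12)→(16, 16): d=(12,4) right/bottom  bias=-1
  edge (16, 16)→(1, 20): d=(-15,4) right/bottom  bias=-1
    (0,5)@(1, 11): e=[-27,0,135] → ·  [on edge]
    (2,6)@(5, 13): e=[11,8,89] → █
    (3,6)@(7, 13): e=[27,0,81] → ·  [on edge]
    (1,7)@(3, 15): e=[1,40,67] → █
    (3,7)@(7, 15): e=[33,24,51] → █
    (4,7)@(9, 15): e=[49,16,43] → █
    (5,7)@(11, 15): e=[65,8,35] → █
    (6,7)@(13, 15): e=[81,0,27] → ·  [on edge]
    (1,8)@(3, 17): e=[7,64,37] → █
    (6,8)@(13, 17): e=[87,24,-3] → ·
    (9,8)@(19, 17): e=[135,0,-27] → ·  [on edge]
    (1,9)@(3, 19): e=[13,88,7] → █
  covered (12 px):
    · · · · · · · · · · ·
    · · · · · · · · · · ·
    · · · · · · · · · · ·
    · · · · · · · · · · ·
    · · · · · · · · · · ·
    · · · · · · · · · · ·
    · · █ · · · · · · · ·
    · █ █ █ █ █ · · · · ·
    · █ █ █ █ █ · · · · ·
    · █ · · · · · · · · ·
T3:
  2·area = 4
  edge (18, 6)→(20, 12): d=(2,6) right/bottom  bias=-1
  edge (20, 12)→(18, 8): d=(-2,-4) top-left  bias=+0
  edge (18, 8)→(18, 6): d=(0,-2) top-left  bias=+0
    (8,1)@(17, 3): e=[0,6,-2] → ·  [on edge]
    (9,4)@(19, 9): e=[0,2,2] → ·  [on edge]
    (10,7)@(21, 15): e=[0,-2,6] → ·  [on edge]
  covered (0 px):
    · · · · · · · · · · ·
    · · · · · · · · · · ·
    · · · · · · · · · · ·
    · · · · · · · · · · ·
    · · · · · · · · · · ·
    · · · · · · · · · · ·
    · · · · · · · · · · ·
    · · · · · · · · · · ·
    · · · · · · · · · · ·
    · · · · · · · · · · ·

Result: [[2,6],[1,7],[2,7],[3,7],[4,7],[5,7],[1,8],[2,8],[3,8],[4,8],[5,8],[1,9]]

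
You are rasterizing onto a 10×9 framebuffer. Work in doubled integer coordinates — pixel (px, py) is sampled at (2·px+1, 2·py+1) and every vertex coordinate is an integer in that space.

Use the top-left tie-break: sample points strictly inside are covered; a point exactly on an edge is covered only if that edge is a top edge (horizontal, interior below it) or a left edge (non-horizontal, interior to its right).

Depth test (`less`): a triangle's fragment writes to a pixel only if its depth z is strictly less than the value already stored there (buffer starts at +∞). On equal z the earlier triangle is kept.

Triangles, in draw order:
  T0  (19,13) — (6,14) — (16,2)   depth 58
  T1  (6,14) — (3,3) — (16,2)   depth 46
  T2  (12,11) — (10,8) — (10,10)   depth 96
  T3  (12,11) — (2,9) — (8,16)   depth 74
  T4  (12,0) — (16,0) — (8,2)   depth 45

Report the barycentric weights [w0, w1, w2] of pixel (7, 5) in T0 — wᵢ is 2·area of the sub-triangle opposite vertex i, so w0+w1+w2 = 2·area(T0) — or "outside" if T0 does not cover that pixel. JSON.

T0:
  2·area = 146
  edge (19, 13)→(6, 14): d=(-13,1) right/bottom  bias=-1
  edge (6, 14)→(16, 2): d=(10,-12) top-left  bias=+0
  edge (16, 2)→(19, 13): d=(3,11) right/bottom  bias=-1
    (7,2)@(15, 5): e=[108,18,20] → #
    (8,2)@(17, 5): e=[106,42,-2] → ·
    (6,3)@(13, 7): e=[84,14,48] → #
    (8,3)@(17, 7): e=[80,62,4] → #
    (9,3)@(19, 7): e=[78,86,-18] → ·
    (5,4)@(11, 9): e=[60,10,76] → #
    (9,4)@(19, 9): e=[52,106,-12] → ·
    (4,5)@(9, 11): e=[36,6,104] → #
    (9,5)@(19, 11): e=[26,126,-6] → ·
    (3,6)@(7, 13): e=[12,2,132] → #
    (9,6)@(19, 13): e=[0,146,0] → ·  [on edge]
    (3,7)@(7, 15): e=[-14,22,138] → ·
  covered (19 px):
    · · · · · · · · · ·
    · · · · · · · · · ·
    · · · · · · · # · ·
    · · · · · · # # # ·
    · · · · · # # # # ·
    · · · · # # # # # ·
    · · · # # # # # # ·
    · · · · · · · · · ·
    · · · · · · · · · ·
T1:
  2·area = 146
  edge (6, 14)→(3, 3): d=(-3,-11) top-left  bias=+0
  edge (3, 3)→(16, 2): d=(13,-1) top-left  bias=+0
  edge (16, 2)→(6, 14): d=(-10,12) right/bottom  bias=-1
    (1,1)@(3, 3): e=[0,0,146] → #  [on edge]
    (2,1)@(5, 3): e=[22,2,122] → #
    (3,1)@(7, 3): e=[44,4,98] → #
    (4,1)@(9, 3): e=[66,6,74] → #
    (5,1)@(11, 3): e=[88,8,50] → #
    (6,1)@(13, 3): e=[110,10,26] → #
    (7,1)@(15, 3): e=[132,12,2] → #
    (8,1)@(17, 3): e=[154,14,-22] → ·
    (1,2)@(3, 5): e=[-6,26,126] → ·
    (2,2)@(5, 5): e=[16,28,102] → #
    (7,2)@(15, 5): e=[126,38,-18] → ·
    (2,3)@(5, 7): e=[10,54,82] → #
  covered (20 px):
    · · · · · · · · · ·
    · # # # # # # # · ·
    · · # # # # # · · ·
    · · # # # # · · · ·
    · · # # # · · · · ·
    · · · # · · · · · ·
    · · · · · · · · · ·
    · · · · · · · · · ·
    · · · · · · · · · ·
T2:
  2·area = 4  (B↔C swapped to make it positive)
  edge (12, 11)→(10, 10): d=(-2,-1) top-left  bias=+0
  edge (10, 10)→(10, 8): d=(0,-2) top-left  bias=+0
  edge (10, 8)→(12, 11): d=(2,3) right/bottom  bias=-1
  covered (0 px):
    · · · · · · · · · ·
    · · · · · · · · · ·
    · · · · · · · · · ·
    · · · · · · · · · ·
    · · · · · · · · · ·
    · · · · · · · · · ·
    · · · · · · · · · ·
    · · · · · · · · · ·
    · · · · · · · · · ·
T3:
  2·area = 58  (B↔C swapped to make it positive)
  edge (12, 11)→(8, 16): d=(-4,5) right/bottom  bias=-1
  edge (8, 16)→(2, 9): d=(-6,-7) top-left  bias=+0
  edge (2, 9)→(12, 11): d=(10,2) right/bottom  bias=-1
    (2,5)@(5, 11): e=[35,9,14] → #
    (3,5)@(7, 11): e=[25,23,10] → #
    (4,5)@(9, 11): e=[15,37,6] → #
    (5,5)@(11, 11): e=[5,51,2] → #
    (6,5)@(13, 11): e=[-5,65,-2] → ·
    (2,6)@(5, 13): e=[27,-3,34] → ·
    (3,6)@(7, 13): e=[17,11,30] → #
    (5,6)@(11, 13): e=[-3,39,22] → ·
    (3,7)@(7, 15): e=[9,-1,50] → ·
    (4,7)@(9, 15): e=[-1,13,46] → ·
  covered (6 px):
    · · · · · · · · · ·
    · · · · · · · · · ·
    · · · · · · · · · ·
    · · · · · · · · · ·
    · · · · · · · · · ·
    · · # # # # · · · ·
    · · · # # · · · · ·
    · · · · · · · · · ·
    · · · · · · · · · ·
T4:
  2·area = 8
  edge (12, 0)→(16, 0): d=(4,0) top-left  bias=+0
  edge (16, 0)→(8, 2): d=(-8,2) right/bottom  bias=-1
  edge (8, 2)→(12, 0): d=(4,-2) top-left  bias=+0
    (5,0)@(11, 1): e=[4,2,2] → #
    (6,0)@(13, 1): e=[4,-2,6] → ·
    (5,1)@(11, 3): e=[12,-14,10] → ·
  covered (1 px):
    · · · · · # · · · ·
    · · · · · · · · · ·
    · · · · · · · · · ·
    · · · · · · · · · ·
    · · · · · · · · · ·
    · · · · · · · · · ·
    · · · · · · · · · ·
    · · · · · · · · · ·
    · · · · · · · · · ·

Result: [78,38,30]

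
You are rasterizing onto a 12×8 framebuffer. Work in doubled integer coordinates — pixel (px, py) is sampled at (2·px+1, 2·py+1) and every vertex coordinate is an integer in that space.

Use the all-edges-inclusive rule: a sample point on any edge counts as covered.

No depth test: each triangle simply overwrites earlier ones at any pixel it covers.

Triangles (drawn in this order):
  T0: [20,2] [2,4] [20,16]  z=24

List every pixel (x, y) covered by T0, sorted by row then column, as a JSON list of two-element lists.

T0:
  2·area = 252  (B↔C swapped to make it positive)
  edge (20, 2)→(20, 16): d=(0,14) inclusive
  edge (20, 16)→(2, 4): d=(-18,-12) inclusive
  edge (2, 4)→(20, 2): d=(18,-2) inclusive
    (5,1)@(11, 3): e=[126,126,0] → █  [on edge]
    (6,1)@(13, 3): e=[98,150,4] → █
    (7,1)@(15, 3): e=[70,174,8] → █
    (8,1)@(17, 3): e=[42,198,12] → █
    (9,1)@(19, 3): e=[14,222,16] → █
    (10,1)@(21, 3): e=[-14,246,20] → ·
    (2,2)@(5, 5): e=[210,18,24] → █
    (3,2)@(7, 5): e=[182,42,28] → █
    (4,2)@(9, 5): e=[154,66,32] → █
    (10,2)@(21, 5): e=[-14,210,56] → ·
    (2,3)@(5, 7): e=[210,-18,60] → ·
    (3,3)@(7, 7): e=[182,6,64] → █
  covered (32 px):
    · · · · · · · · · · · ·
    · · · · · █ █ █ █ █ · ·
    · · █ █ █ █ █ █ █ █ · ·
    · · · █ █ █ █ █ █ █ · ·
    · · · · · █ █ █ █ █ · ·
    · · · · · · █ █ █ █ · ·
    · · · · · · · · █ █ · ·
    · · · · · · · · · █ · ·

Result: [[5,1],[6,1],[7,1],[8,1],[9,1],[2,2],[3,2],[4,2],[5,2],[6,2],[7,2],[8,2],[9,2],[3,3],[4,3],[5,3],[6,3],[7,3],[8,3],[9,3],[5,4],[6,4],[7,4],[8,4],[9,4],[6,5],[7,5],[8,5],[9,5],[8,6],[9,6],[9,7]]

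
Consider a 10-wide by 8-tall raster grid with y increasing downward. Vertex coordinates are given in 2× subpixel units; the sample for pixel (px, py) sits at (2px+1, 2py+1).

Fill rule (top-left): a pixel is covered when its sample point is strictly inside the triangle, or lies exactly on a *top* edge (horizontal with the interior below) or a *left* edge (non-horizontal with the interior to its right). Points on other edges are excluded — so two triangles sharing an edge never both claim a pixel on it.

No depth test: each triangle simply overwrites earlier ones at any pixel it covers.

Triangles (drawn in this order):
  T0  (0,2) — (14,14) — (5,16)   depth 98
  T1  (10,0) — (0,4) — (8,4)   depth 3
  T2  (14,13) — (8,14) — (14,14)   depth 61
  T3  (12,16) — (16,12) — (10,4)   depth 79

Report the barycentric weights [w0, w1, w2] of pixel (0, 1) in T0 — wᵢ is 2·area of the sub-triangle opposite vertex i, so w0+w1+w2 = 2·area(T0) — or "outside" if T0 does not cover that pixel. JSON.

T0:
  2·area = 136
  edge (0, 2)→(14, 14): d=(14,12) right/bottom  bias=-1
  edge (14, 14)→(5, 16): d=(-9,2) right/bottom  bias=-1
  edge (5, 16)→(0, 2): d=(-5,-14) top-left  bias=+0
    (0,1)@(1, 3): e=[2,125,9] → #
    (1,1)@(3, 3): e=[-22,121,37] → ·
    (0,2)@(1, 5): e=[30,107,-1] → ·
    (1,2)@(3, 5): e=[6,103,27] → #
    (2,2)@(5, 5): e=[-18,99,55] → ·
    (1,3)@(3, 7): e=[34,85,17] → #
    (2,3)@(5, 7): e=[10,81,45] → #
    (3,3)@(7, 7): e=[-14,77,73] → ·
    (1,4)@(3, 9): e=[62,67,7] → #
    (3,4)@(7, 9): e=[14,59,63] → #
    (4,4)@(9, 9): e=[-10,55,91] → ·
    (1,5)@(3, 11): e=[90,49,-3] → ·
  covered (17 px):
    · · · · · · · · · ·
    # · · · · · · · · ·
    · # · · · · · · · ·
    · # # · · · · · · ·
    · # # # · · · · · ·
    · · # # # · · · · ·
    · · # # # # · · · ·
    · · # # # · · · · ·
T1:
  2·area = 32  (B↔C swapped to make it positive)
  edge (10, 0)→(8, 4): d=(-2,4) right/bottom  bias=-1
  edge (8, 4)→(0, 4): d=(-8,0) right/bottom  bias=-1
  edge (0, 4)→(10, 0): d=(10,-4) top-left  bias=+0
    (4,0)@(9, 1): e=[2,24,6] → #
    (5,0)@(11, 1): e=[-6,24,14] → ·
    (1,1)@(3, 3): e=[22,8,2] → #
    (2,1)@(5, 3): e=[14,8,10] → #
    (3,1)@(7, 3): e=[6,8,18] → #
    (4,1)@(9, 3): e=[-2,8,26] → ·
    (1,2)@(3, 5): e=[18,-8,22] → ·
    (2,2)@(5, 5): e=[10,-8,30] → ·
    (3,2)@(7, 5): e=[2,-8,38] → ·
  covered (4 px):
    · · · · # · · · · ·
    · # # # · · · · · ·
    · · · · · · · · · ·
    · · · · · · · · · ·
    · · · · · · · · · ·
    · · · · · · · · · ·
    · · · · · · · · · ·
    · · · · · · · · · ·
T2:
  2·area = 6  (B↔C swapped to make it positive)
  edge (14, 13)→(14, 14): d=(0,1) right/bottom  bias=-1
  edge (14, 14)→(8, 14): d=(-6,0) right/bottom  bias=-1
  edge (8, 14)→(14, 13): d=(6,-1) top-left  bias=+0
  covered (0 px):
    · · · · · · · · · ·
    · · · · · · · · · ·
    · · · · · · · · · ·
    · · · · · · · · · ·
    · · · · · · · · · ·
    · · · · · · · · · ·
    · · · · · · · · · ·
    · · · · · · · · · ·
T3:
  2·area = 56  (B↔C swapped to make it positive)
  edge (12, 16)→(10, 4): d=(-2,-12) top-left  bias=+0
  edge (10, 4)→(16, 12): d=(6,8) right/bottom  bias=-1
  edge (16, 12)→(12, 16): d=(-4,4) right/bottom  bias=-1
    (5,3)@(11, 7): e=[6,10,40] → #
    (6,3)@(13, 7): e=[30,-6,32] → ·
    (5,4)@(11, 9): e=[2,22,32] → #
    (6,4)@(13, 9): e=[26,6,24] → #
    (7,4)@(15, 9): e=[50,-10,16] → ·
    (9,4)@(19, 9): e=[98,-42,0] → ·  [on edge]
    (5,5)@(11, 11): e=[-2,34,24] → ·
    (6,5)@(13, 11): e=[22,18,16] → #
    (7,5)@(15, 11): e=[46,2,8] → #
    (8,5)@(17, 11): e=[70,-14,0] → ·  [on edge]
    (6,6)@(13, 13): e=[18,30,8] → #
    (7,6)@(15, 13): e=[42,14,0] → ·  [on edge]
    (6,7)@(13, 15): e=[14,42,0] → ·  [on edge]
  covered (6 px):
    · · · · · · · · · ·
    · · · · · · · · · ·
    · · · · · · · · · ·
    · · · · · # · · · ·
    · · · · · # # · · ·
    · · · · · · # # · ·
    · · · · · · # · · ·
    · · · · · · · · · ·

Result: [125,9,2]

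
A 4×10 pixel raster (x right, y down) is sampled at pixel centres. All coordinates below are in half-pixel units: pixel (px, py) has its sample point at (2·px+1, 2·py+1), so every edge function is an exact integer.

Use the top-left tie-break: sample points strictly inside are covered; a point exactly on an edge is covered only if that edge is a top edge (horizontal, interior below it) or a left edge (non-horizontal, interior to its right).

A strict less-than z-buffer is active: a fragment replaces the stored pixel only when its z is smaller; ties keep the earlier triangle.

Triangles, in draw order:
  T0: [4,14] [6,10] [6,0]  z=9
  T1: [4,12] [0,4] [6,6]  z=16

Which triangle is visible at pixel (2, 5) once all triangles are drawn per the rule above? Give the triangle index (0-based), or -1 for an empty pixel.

T0:
  2·area = 20  (B↔C swapped to make it positive)
  edge (4, 14)→(6, 0): d=(2,-14) top-left  bias=+0
  edge (6, 0)→(6, 10): d=(0,10) right/bottom  bias=-1
  edge (6, 10)→(4, 14): d=(-2,4) right/bottom  bias=-1
    (2,3)@(5, 7): e=[0,10,10] → #  [on edge]
    (3,3)@(7, 7): e=[28,-10,2] → ·
    (2,4)@(5, 9): e=[4,10,6] → #
    (3,4)@(7, 9): e=[32,-10,-2] → ·
    (2,5)@(5, 11): e=[8,10,2] → #
    (3,5)@(7, 11): e=[36,-10,-6] → ·
    (2,6)@(5, 13): e=[12,10,-2] → ·
  covered (3 px):
    · · · ·
    · · · ·
    · · · ·
    · · # ·
    · · # ·
    · · # ·
    · · · ·
    · · · ·
    · · · ·
    · · · ·
T1:
  2·area = 40
  edge (4, 12)→(0, 4): d=(-4,-8) top-left  bias=+0
  edge (0, 4)→(6, 6): d=(6,2) right/bottom  bias=-1
  edge (6, 6)→(4, 12): d=(-2,6) right/bottom  bias=-1
    (3,1)@(7, 3): e=[60,-20,0] → ·  [on edge]
    (0,2)@(1, 5): e=[4,4,32] → #
    (1,2)@(3, 5): e=[20,0,20] → ·  [on edge]
    (0,3)@(1, 7): e=[-4,16,28] → ·
    (1,3)@(3, 7): e=[12,12,16] → #
    (2,3)@(5, 7): e=[28,8,4] → #
    (3,3)@(7, 7): e=[44,4,-8] → ·
    (1,4)@(3, 9): e=[4,24,12] → #
    (2,4)@(5, 9): e=[20,20,0] → ·  [on edge]
    (1,5)@(3, 11): e=[-4,36,8] → ·
    (1,7)@(3, 15): e=[-20,60,0] → ·  [on edge]
  covered (4 px):
    · · · ·
    · · · ·
    # · · ·
    · # # ·
    · # · ·
    · · · ·
    · · · ·
    · · · ·
    · · · ·
    · · · ·

Z-buffer (winner per pixel, '.' = empty):
  . . . .
  . . . .
  1 . . .
  . 1 0 .
  . 1 0 .
  . . 0 .
  . . . .
  . . . .
  . . . .
  . . . .

Result: 0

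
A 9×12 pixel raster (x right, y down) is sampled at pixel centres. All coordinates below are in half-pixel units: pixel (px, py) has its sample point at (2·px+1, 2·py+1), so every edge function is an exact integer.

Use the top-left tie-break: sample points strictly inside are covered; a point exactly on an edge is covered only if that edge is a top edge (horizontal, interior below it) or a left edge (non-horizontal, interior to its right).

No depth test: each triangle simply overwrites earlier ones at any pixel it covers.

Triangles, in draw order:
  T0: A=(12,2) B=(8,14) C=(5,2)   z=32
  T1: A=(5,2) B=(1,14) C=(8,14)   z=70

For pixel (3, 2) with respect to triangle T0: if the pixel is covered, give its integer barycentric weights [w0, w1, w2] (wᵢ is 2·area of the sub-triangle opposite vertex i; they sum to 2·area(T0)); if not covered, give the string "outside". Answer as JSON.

T0:
  2·area = 84
  edge (12, 2)→(8, 14): d=(-4,12) right/bottom  bias=-1
  edge (8, 14)→(5, 2): d=(-3,-12) top-left  bias=+0
  edge (5, 2)→(12, 2): d=(7,0) top-left  bias=+0
    (3,1)@(7, 3): e=[56,21,7] → █
    (4,1)@(9, 3): e=[32,45,7] → █
    (5,1)@(11, 3): e=[8,69,7] → █
    (6,1)@(13, 3): e=[-16,93,7] → ·
    (3,2)@(7, 5): e=[48,15,21] → █
    (5,2)@(11, 5): e=[0,63,21] → ·  [on edge]
    (3,3)@(7, 7): e=[40,9,35] → █
    (5,3)@(11, 7): e=[-8,57,35] → ·
    (3,4)@(7, 9): e=[32,3,49] → █
    (5,4)@(11, 9): e=[-16,51,49] → ·
    (3,5)@(7, 11): e=[24,-3,63] → ·
    (4,5)@(9, 11): e=[0,21,63] → ·  [on edge]
    (3,8)@(7, 17): e=[0,-21,105] → ·  [on edge]
    (2,11)@(5, 23): e=[0,-63,147] → ·  [on edge]
  covered (9 px):
    · · · · · · · · ·
    · · · █ █ █ · · ·
    · · · █ █ · · · ·
    · · · █ █ · · · ·
    · · · █ █ · · · ·
    · · · · · · · · ·
    · · · · · · · · ·
    · · · · · · · · ·
    · · · · · · · · ·
    · · · · · · · · ·
    · · · · · · · · ·
    · · · · · · · · ·
T1:
  2·area = 84  (B↔C swapped to make it positive)
  edge (5, 2)→(8, 14): d=(3,12) right/bottom  bias=-1
  edge (8, 14)→(1, 14): d=(-7,0) right/bottom  bias=-1
  edge (1, 14)→(5, 2): d=(4,-12) top-left  bias=+0
    (2,1)@(5, 3): e=[3,77,4] → █
    (3,1)@(7, 3): e=[-21,77,28] → ·
    (2,2)@(5, 5): e=[9,63,12] → █
    (3,2)@(7, 5): e=[-15,63,36] → ·
    (2,3)@(5, 7): e=[15,49,20] → █
    (3,3)@(7, 7): e=[-9,49,44] → ·
    (1,4)@(3, 9): e=[45,35,4] → █
    (3,4)@(7, 9): e=[-3,35,52] → ·
    (1,5)@(3, 11): e=[51,21,12] → █
    (3,5)@(7, 11): e=[3,21,60] → █
    (4,5)@(9, 11): e=[-21,21,84] → ·
    (1,6)@(3, 13): e=[57,7,20] → █
  covered (11 px):
    · · · · · · · · ·
    · · █ · · · · · ·
    · · █ · · · · · ·
    · · █ · · · · · ·
    · █ █ · · · · · ·
    · █ █ █ · · · · ·
    · █ █ █ · · · · ·
    · · · · · · · · ·
    · · · · · · · · ·
    · · · · · · · · ·
    · · · · · · · · ·
    · · · · · · · · ·

Answer: [15,21,48]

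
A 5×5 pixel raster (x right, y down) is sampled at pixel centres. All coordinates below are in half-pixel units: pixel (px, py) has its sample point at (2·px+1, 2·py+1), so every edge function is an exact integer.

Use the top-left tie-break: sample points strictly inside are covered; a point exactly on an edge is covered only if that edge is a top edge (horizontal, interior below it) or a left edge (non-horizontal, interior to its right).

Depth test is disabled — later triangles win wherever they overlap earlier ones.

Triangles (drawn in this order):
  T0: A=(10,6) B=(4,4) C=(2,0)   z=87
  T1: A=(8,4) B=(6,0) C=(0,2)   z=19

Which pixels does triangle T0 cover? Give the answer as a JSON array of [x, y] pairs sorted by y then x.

T0:
  2·area = 20
  edge (10, 6)→(4, 4): d=(-6,-2) top-left  bias=+0
  edge (4, 4)→(2, 0): d=(-2,-4) top-left  bias=+0
  edge (2, 0)→(10, 6): d=(8,6) right/bottom  bias=-1
    (1,0)@(3, 1): e=[16,2,2] → #
    (2,0)@(5, 1): e=[20,10,-10] → ·
    (0,1)@(1, 3): e=[0,-10,30] → ·  [on edge]
    (1,1)@(3, 3): e=[4,-2,18] → ·
    (2,1)@(5, 3): e=[8,6,6] → #
    (3,1)@(7, 3): e=[12,14,-6] → ·
    (2,2)@(5, 5): e=[-4,2,22] → ·
    (3,2)@(7, 5): e=[0,10,10] → #  [on edge]
    (4,2)@(9, 5): e=[4,18,-2] → ·
    (3,3)@(7, 7): e=[-12,6,26] → ·
  covered (3 px):
    · # · · ·
    · · # · ·
    · · · # ·
    · · · · ·
    · · · · ·
T1:
  2·area = 28  (B↔C swapped to make it positive)
  edge (8, 4)→(0, 2): d=(-8,-2) top-left  bias=+0
  edge (0, 2)→(6, 0): d=(6,-2) top-left  bias=+0
  edge (6, 0)→(8, 4): d=(2,4) right/bottom  bias=-1
    (1,0)@(3, 1): e=[14,0,14] → #  [on edge]
    (2,0)@(5, 1): e=[18,4,6] → #
    (3,0)@(7, 1): e=[22,8,-2] → ·
    (1,1)@(3, 3): e=[-2,12,18] → ·
    (2,1)@(5, 3): e=[2,16,10] → #
    (3,1)@(7, 3): e=[6,20,2] → #
    (4,1)@(9, 3): e=[10,24,-6] → ·
    (2,2)@(5, 5): e=[-14,28,14] → ·
    (3,2)@(7, 5): e=[-10,32,6] → ·
  covered (4 px):
    · # # · ·
    · · # # ·
    · · · · ·
    · · · · ·
    · · · · ·

Result: [[1,0],[2,1],[3,2]]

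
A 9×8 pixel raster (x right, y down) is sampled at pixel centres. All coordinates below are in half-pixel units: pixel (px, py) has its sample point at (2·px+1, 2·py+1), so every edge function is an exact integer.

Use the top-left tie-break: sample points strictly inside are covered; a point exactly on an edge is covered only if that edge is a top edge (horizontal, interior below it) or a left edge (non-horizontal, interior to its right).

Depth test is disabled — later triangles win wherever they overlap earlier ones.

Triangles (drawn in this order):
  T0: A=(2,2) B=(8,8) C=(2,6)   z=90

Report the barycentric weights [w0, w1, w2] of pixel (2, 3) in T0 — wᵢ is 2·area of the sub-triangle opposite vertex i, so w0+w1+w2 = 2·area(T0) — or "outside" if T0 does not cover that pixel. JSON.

T0:
  2·area = 24
  edge (2, 2)→(8, 8): d=(6,6) right/bottom  bias=-1
  edge (8, 8)→(2, 6): d=(-6,-2) top-left  bias=+0
  edge (2, 6)→(2, 2): d=(0,-4) top-left  bias=+0
    (0,0)@(1, 1): e=[0,28,-4] → .  [on edge]
    (1,1)@(3, 3): e=[0,20,4] → .  [on edge]
    (1,2)@(3, 5): e=[12,8,4] → X
    (2,2)@(5, 5): e=[0,12,12] → .  [on edge]
    (1,3)@(3, 7): e=[24,-4,4] → .
    (2,3)@(5, 7): e=[12,0,12] → X  [on edge]
    (3,3)@(7, 7): e=[0,4,20] → .  [on edge]
    (2,4)@(5, 9): e=[24,-12,12] → .
    (4,4)@(9, 9): e=[0,-4,28] → .  [on edge]
    (5,4)@(11, 9): e=[-12,0,36] → .  [on edge]
    (5,5)@(11, 11): e=[0,-12,36] → .  [on edge]
    (8,5)@(17, 11): e=[-36,0,60] → .  [on edge]
    (6,6)@(13, 13): e=[0,-20,44] → .  [on edge]
    (7,7)@(15, 15): e=[0,-28,52] → .  [on edge]
  covered (2 px):
    . . . . . . . . .
    . . . . . . . . .
    . X . . . . . . .
    . . X . . . . . .
    . . . . . . . . .
    . . . . . . . . .
    . . . . . . . . .
    . . . . . . . . .

Final: [0,12,12]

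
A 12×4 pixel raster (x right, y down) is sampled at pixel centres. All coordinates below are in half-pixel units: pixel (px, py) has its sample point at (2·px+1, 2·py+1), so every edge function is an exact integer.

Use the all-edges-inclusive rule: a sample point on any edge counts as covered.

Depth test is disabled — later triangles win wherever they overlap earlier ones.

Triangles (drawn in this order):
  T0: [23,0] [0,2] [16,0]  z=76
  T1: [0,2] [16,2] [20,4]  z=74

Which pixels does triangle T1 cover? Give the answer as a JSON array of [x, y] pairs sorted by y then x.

T0:
  2·area = 14
  edge (23, 0)→(0, 2): d=(-23,2) inclusive
  edge (0, 2)→(16, 0): d=(16,-2) inclusive
  edge (16, 0)→(23, 0): d=(7,0) inclusive
    (4,0)@(9, 1): e=[5,2,7] → █
    (5,0)@(11, 1): e=[1,6,7] → █
    (6,0)@(13, 1): e=[-3,10,7] → ·
    (4,1)@(9, 3): e=[-41,34,21] → ·
    (5,1)@(11, 3): e=[-45,38,21] → ·
  covered (2 px):
    · · · · █ █ · · · · · ·
    · · · · · · · · · · · ·
    · · · · · · · · · · · ·
    · · · · · · · · · · · ·
T1:
  2·area = 32
  edge (0, 2)→(16, 2): d=(16,0) inclusive
  edge (16, 2)→(20, 4): d=(4,2) inclusive
  edge (20, 4)→(0, 2): d=(-20,-2) inclusive
    (5,1)@(11, 3): e=[16,14,2] → █
    (6,1)@(13, 3): e=[16,10,6] → █
    (7,1)@(15, 3): e=[16,6,10] → █
    (8,1)@(17, 3): e=[16,2,14] → █
    (9,1)@(19, 3): e=[16,-2,18] → ·
    (5,2)@(11, 5): e=[48,22,-38] → ·
    (6,2)@(13, 5): e=[48,18,-34] → ·
    (7,2)@(15, 5): e=[48,14,-30] → ·
    (8,2)@(17, 5): e=[48,10,-26] → ·
  covered (4 px):
    · · · · · · · · · · · ·
    · · · · · █ █ █ █ · · ·
    · · · · · · · · · · · ·
    · · · · · · · · · · · ·

Final: [[5,1],[6,1],[7,1],[8,1]]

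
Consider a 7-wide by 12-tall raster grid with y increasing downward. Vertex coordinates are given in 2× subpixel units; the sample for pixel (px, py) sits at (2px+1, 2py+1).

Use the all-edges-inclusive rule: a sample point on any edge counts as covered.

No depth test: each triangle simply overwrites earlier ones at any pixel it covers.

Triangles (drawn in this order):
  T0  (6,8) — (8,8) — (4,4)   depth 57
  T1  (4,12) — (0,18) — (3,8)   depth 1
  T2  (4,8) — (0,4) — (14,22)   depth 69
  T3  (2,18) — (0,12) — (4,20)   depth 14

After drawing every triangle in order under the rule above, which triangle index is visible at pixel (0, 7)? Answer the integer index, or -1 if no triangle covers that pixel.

T0:
  2·area = 8  (B↔C swapped to make it positive)
  edge (6, 8)→(4, 4): d=(-2,-4) inclusive
  edge (4, 4)→(8, 8): d=(4,4) inclusive
  edge (8, 8)→(6, 8): d=(-2,0) inclusive
    (0,0)@(1, 1): e=[-6,0,14] → .  [on edge]
    (1,1)@(3, 3): e=[-2,0,10] → .  [on edge]
    (2,2)@(5, 5): e=[2,0,6] → X  [on edge]
    (3,2)@(7, 5): e=[10,-8,6] → .
    (2,3)@(5, 7): e=[-2,8,2] → .
    (3,3)@(7, 7): e=[6,0,2] → X  [on edge]
    (4,3)@(9, 7): e=[14,-8,2] → .
    (3,4)@(7, 9): e=[2,8,-2] → .
    (4,4)@(9, 9): e=[10,0,-2] → .  [on edge]
    (5,5)@(11, 11): e=[14,0,-6] → .  [on edge]
    (6,6)@(13, 13): e=[18,0,-10] → .  [on edge]
  covered (2 px):
    . . . . . . .
    . . . . . . .
    . . X . . . .
    . . . X . . .
    . . . . . . .
    . . . . . . .
    . . . . . . .
    . . . . . . .
    . . . . . . .
    . . . . . . .
    . . . . . . .
    . . . . . . .
T1:
  2·area = 22
  edge (4, 12)→(0, 18): d=(-4,6) inclusive
  edge (0, 18)→(3, 8): d=(3,-10) inclusive
  edge (3, 8)→(4, 12): d=(1,4) inclusive
    (1,4)@(3, 9): e=[18,3,1] → X
    (2,4)@(5, 9): e=[6,23,-7] → .
    (1,5)@(3, 11): e=[10,9,3] → X
    (2,5)@(5, 11): e=[-2,29,-5] → .
    (1,6)@(3, 13): e=[2,15,5] → X
    (2,6)@(5, 13): e=[-10,35,-3] → .
    (0,7)@(1, 15): e=[6,1,15] → X
    (1,7)@(3, 15): e=[-6,21,7] → .
    (0,8)@(1, 17): e=[-2,7,17] → .
  covered (4 px):
    . . . . . . .
    . . . . . . .
    . . . . . . .
    . . . . . . .
    . X . . . . .
    . X . . . . .
    . X . . . . .
    X . . . . . .
    . . . . . . .
    . . . . . . .
    . . . . . . .
    . . . . . . .
T2:
  2·area = 16  (B↔C swapped to make it positive)
  edge (4, 8)→(14, 22): d=(10,14) inclusive
  edge (14, 22)→(0, 4): d=(-14,-18) inclusive
  edge (0, 4)→(4, 8): d=(4,4) inclusive
    (0,2)@(1, 5): e=[12,4,0] → X  [on edge]
    (1,2)@(3, 5): e=[-16,40,-8] → .
    (0,3)@(1, 7): e=[32,-24,8] → .
    (1,3)@(3, 7): e=[4,12,0] → X  [on edge]
    (2,3)@(5, 7): e=[-24,48,-8] → .
    (1,4)@(3, 9): e=[24,-16,8] → .
    (2,4)@(5, 9): e=[-4,20,0] → .  [on edge]
    (3,5)@(7, 11): e=[-12,28,0] → .  [on edge]
    (3,6)@(7, 13): e=[8,0,8] → X  [on edge]
    (4,6)@(9, 13): e=[-20,36,0] → .  [on edge]
    (3,7)@(7, 15): e=[28,-28,16] → .
    (4,7)@(9, 15): e=[0,8,8] → X  [on edge]
    (5,7)@(11, 15): e=[-28,44,0] → .  [on edge]
    (6,8)@(13, 17): e=[-36,52,0] → .  [on edge]
  covered (4 px):
    . . . . . . .
    . . . . . . .
    X . . . . . .
    . X . . . . .
    . . . . . . .
    . . . . . . .
    . . . X . . .
    . . . . X . .
    . . . . . . .
    . . . . . . .
    . . . . . . .
    . . . . . . .
T3:
  2·area = 8
  edge (2, 18)→(0, 12): d=(-2,-6) inclusive
  edge (0, 12)→(4, 20): d=(4,8) inclusive
  edge (4, 20)→(2, 18): d=(-2,-2) inclusive
    (0,7)@(1, 15): e=[0,4,4] → X  [on edge]
    (1,7)@(3, 15): e=[12,-12,8] → .
    (0,8)@(1, 17): e=[-4,12,0] → .  [on edge]
    (1,9)@(3, 19): e=[4,4,0] → X  [on edge]
    (2,9)@(5, 19): e=[16,-12,4] → .
    (1,10)@(3, 21): e=[0,12,-4] → .  [on edge]
    (2,10)@(5, 21): e=[12,-4,0] → .  [on edge]
    (3,11)@(7, 23): e=[20,-12,0] → .  [on edge]
  covered (2 px):
    . . . . . . .
    . . . . . . .
    . . . . . . .
    . . . . . . .
    . . . . . . .
    . . . . . . .
    . . . . . . .
    X . . . . . .
    . . . . . . .
    . X . . . . .
    . . . . . . .
    . . . . . . .

Z-buffer (winner per pixel, '.' = empty):
  . . . . . . .
  . . . . . . .
  2 . 0 . . . .
  . 2 . 0 . . .
  . 1 . . . . .
  . 1 . . . . .
  . 1 . 2 . . .
  3 . . . 2 . .
  . . . . . . .
  . 3 . . . . .
  . . . . . . .
  . . . . . . .

Final: 3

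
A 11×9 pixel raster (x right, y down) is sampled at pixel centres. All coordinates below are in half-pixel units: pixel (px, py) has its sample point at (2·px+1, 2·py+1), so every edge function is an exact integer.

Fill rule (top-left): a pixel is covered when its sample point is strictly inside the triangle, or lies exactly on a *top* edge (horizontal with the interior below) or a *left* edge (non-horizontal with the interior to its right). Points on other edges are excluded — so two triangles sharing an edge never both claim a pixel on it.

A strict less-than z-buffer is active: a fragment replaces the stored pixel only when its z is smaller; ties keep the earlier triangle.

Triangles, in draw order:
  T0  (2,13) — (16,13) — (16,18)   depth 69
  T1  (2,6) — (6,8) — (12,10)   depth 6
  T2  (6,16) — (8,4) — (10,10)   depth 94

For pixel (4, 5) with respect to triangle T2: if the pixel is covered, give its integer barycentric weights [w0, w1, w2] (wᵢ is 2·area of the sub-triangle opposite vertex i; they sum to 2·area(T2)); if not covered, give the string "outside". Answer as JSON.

T0:
  2·area = 70
  edge (2, 13)→(16, 13): d=(14,0) top-left  bias=+0
  edge (16, 13)→(16, 18): d=(0,5) right/bottom  bias=-1
  edge (16, 18)→(2, 13): d=(-14,-5) top-left  bias=+0
    (0,6)@(1, 13): e=[0,75,-5] → ·  [on edge]
    (1,6)@(3, 13): e=[0,65,5] → █  [on edge]
    (2,6)@(5, 13): e=[0,55,15] → █  [on edge]
    (3,6)@(7, 13): e=[0,45,25] → █  [on edge]
    (4,6)@(9, 13): e=[0,35,35] → █  [on edge]
    (5,6)@(11, 13): e=[0,25,45] → █  [on edge]
    (6,6)@(13, 13): e=[0,15,55] → █  [on edge]
    (7,6)@(15, 13): e=[0,5,65] → █  [on edge]
    (8,6)@(17, 13): e=[0,-5,75] → ·  [on edge]
    (9,6)@(19, 13): e=[0,-15,85] → ·  [on edge]
    (10,6)@(21, 13): e=[0,-25,95] → ·  [on edge]
    (1,7)@(3, 15): e=[28,65,-23] → ·
  covered (12 px):
    · · · · · · · · · · ·
    · · · · · · · · · · ·
    · · · · · · · · · · ·
    · · · · · · · · · · ·
    · · · · · · · · · · ·
    · · · · · · · · · · ·
    · █ █ █ █ █ █ █ · · ·
    · · · · █ █ █ █ · · ·
    · · · · · · · █ · · ·
T1:
  2·area = 4  (B↔C swapped to make it positive)
  edge (2, 6)→(12, 10): d=(10,4) right/bottom  bias=-1
  edge (12, 10)→(6, 8): d=(-6,-2) top-left  bias=+0
  edge (6, 8)→(2, 6): d=(-4,-2) top-left  bias=+0
    (1,3)@(3, 7): e=[6,0,-2] → ·  [on edge]
    (4,4)@(9, 9): e=[2,0,2] → █  [on edge]
    (5,4)@(11, 9): e=[-6,4,6] → ·
    (4,5)@(9, 11): e=[22,-12,-6] → ·
    (7,5)@(15, 11): e=[-2,0,6] → ·  [on edge]
    (10,6)@(21, 13): e=[-6,0,10] → ·  [on edge]
  covered (1 px):
    · · · · · · · · · · ·
    · · · · · · · · · · ·
    · · · · · · · · · · ·
    · · · · · · · · · · ·
    · · · · █ · · · · · ·
    · · · · · · · · · · ·
    · · · · · · · · · · ·
    · · · · · · · · · · ·
    · · · · · · · · · · ·
T2:
  2·area = 36
  edge (6, 16)→(8, 4): d=(2,-12) top-left  bias=+0
  edge (8, 4)→(10, 10): d=(2,6) right/bottom  bias=-1
  edge (10, 10)→(6, 16): d=(-4,6) right/bottom  bias=-1
    (3,0)@(7, 1): e=[-18,0,54] → ·  [on edge]
    (4,3)@(9, 7): e=[18,0,18] → ·  [on edge]
    (4,4)@(9, 9): e=[22,4,10] → █
    (5,4)@(11, 9): e=[46,-8,-2] → ·
    (3,5)@(7, 11): e=[2,20,14] → █
    (5,5)@(11, 11): e=[50,-4,-10] → ·
    (3,6)@(7, 13): e=[6,24,6] → █
    (4,6)@(9, 13): e=[30,12,-6] → ·
    (5,6)@(11, 13): e=[54,0,-18] → ·  [on edge]
    (3,7)@(7, 15): e=[10,28,-2] → ·
  covered (4 px):
    · · · · · · · · · · ·
    · · · · · · · · · · ·
    · · · · · · · · · · ·
    · · · · · · · · · · ·
    · · · · █ · · · · · ·
    · · · █ █ · · · · · ·
    · · · █ · · · · · · ·
    · · · · · · · · · · ·
    · · · · · · · · · · ·

Final: [8,2,26]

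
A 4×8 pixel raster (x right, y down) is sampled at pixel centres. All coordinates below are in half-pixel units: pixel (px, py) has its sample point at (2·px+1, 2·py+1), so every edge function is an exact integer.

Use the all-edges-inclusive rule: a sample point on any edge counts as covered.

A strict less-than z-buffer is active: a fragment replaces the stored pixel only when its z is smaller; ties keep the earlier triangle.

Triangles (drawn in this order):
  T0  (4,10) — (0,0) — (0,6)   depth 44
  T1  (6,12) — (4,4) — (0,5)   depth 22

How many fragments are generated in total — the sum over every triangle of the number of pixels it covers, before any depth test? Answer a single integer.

T0:
  2·area = 24  (B↔C swapped to make it positive)
  edge (4, 10)→(0, 6): d=(-4,-4) inclusive
  edge (0, 6)→(0, 0): d=(0,-6) inclusive
  edge (0, 0)→(4, 10): d=(4,10) inclusive
    (0,1)@(1, 3): e=[16,6,2] → X
    (1,1)@(3, 3): e=[24,18,-18] → .
    (0,2)@(1, 5): e=[8,6,10] → X
    (1,2)@(3, 5): e=[16,18,-10] → .
    (0,3)@(1, 7): e=[0,6,18] → X  [on edge]
    (1,3)@(3, 7): e=[8,18,-2] → .
    (0,4)@(1, 9): e=[-8,6,26] → .
    (1,4)@(3, 9): e=[0,18,6] → X  [on edge]
    (2,4)@(5, 9): e=[8,30,-14] → .
    (1,5)@(3, 11): e=[-8,18,14] → .
    (2,5)@(5, 11): e=[0,30,-6] → .  [on edge]
    (3,6)@(7, 13): e=[0,42,-18] → .  [on edge]
  covered (4 px):
    . . . .
    X . . .
    X . . .
    X . . .
    . X . .
    . . . .
    . . . .
    . . . .
T1:
  2·area = 34  (B↔C swapped to make it positive)
  edge (6, 12)→(0, 5): d=(-6,-7) inclusive
  edge (0, 5)→(4, 4): d=(4,-1) inclusive
  edge (4, 4)→(6, 12): d=(2,8) inclusive
    (0,2)@(1, 5): e=[7,1,26] → X
    (1,2)@(3, 5): e=[21,3,10] → X
    (2,2)@(5, 5): e=[35,5,-6] → .
    (0,3)@(1, 7): e=[-5,9,30] → .
    (1,3)@(3, 7): e=[9,11,14] → X
    (2,3)@(5, 7): e=[23,13,-2] → .
    (1,4)@(3, 9): e=[-3,19,18] → .
    (2,4)@(5, 9): e=[11,21,2] → X
    (3,4)@(7, 9): e=[25,23,-14] → .
    (2,5)@(5, 11): e=[-1,29,6] → .
  covered (4 px):
    . . . .
    . . . .
    X X . .
    . X . .
    . . X .
    . . . .
    . . . .
    . . . .

Final: 8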